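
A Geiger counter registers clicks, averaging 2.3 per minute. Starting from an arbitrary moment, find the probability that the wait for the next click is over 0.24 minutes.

The wait for the next event is exponential with rate λ = 2.3 per minute.
P(T > 0.24) = e^(−λt) = e^(−2.3 × 0.24) = e^(−0.552) ≈ 0.5758.

0.5758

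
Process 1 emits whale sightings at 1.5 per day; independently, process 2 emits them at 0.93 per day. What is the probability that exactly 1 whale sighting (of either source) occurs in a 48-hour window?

Independent Poisson processes superpose: combined rate λ = 1.5 + 0.93 = 2.43 per day.
Over the interval, μ = 2.43 × 2 = 4.86 (a 48-hour window = 2 days).
P(N = 1) = e^(−4.86) · 4.86^1/1! ≈ 0.0377.

0.0377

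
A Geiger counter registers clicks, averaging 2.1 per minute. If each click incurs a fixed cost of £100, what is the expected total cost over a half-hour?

£6300

E[N] = 2.1 × 30 = 63 (a half-hour = 30 minutes); E[cost] = 63 × £100 = £6300.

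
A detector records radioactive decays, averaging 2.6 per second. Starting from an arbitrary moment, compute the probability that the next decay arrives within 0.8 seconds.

0.8751

Inter-arrival times are exponential with rate λ = 2.6 per second.
P(T ≤ 0.8) = 1 − e^(−λt) = 1 − e^(−2.6 × 0.8) = 1 − e^(−2.08) ≈ 0.8751.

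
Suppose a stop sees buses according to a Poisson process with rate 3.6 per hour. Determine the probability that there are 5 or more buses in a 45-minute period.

Over the interval, μ = 3.6 × 0.75 = 2.7 (a 45-minute period = 0.75 hours).
P(N ≥ 5) = 1 − P(N ≤ 4) = 1 − Σ_{j=0}^{4} e^(−μ) μ^j/j! ≈ 0.1371.

0.1371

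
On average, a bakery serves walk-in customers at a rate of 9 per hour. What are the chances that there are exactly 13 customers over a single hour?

With mean μ = 9 per hour,
P(N = 13) = e^(−μ) μ^13/13! = e^(−9) · 9^13/6227020800 ≈ 0.0504.

0.0504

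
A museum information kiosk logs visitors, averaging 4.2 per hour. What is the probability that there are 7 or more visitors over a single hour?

With mean μ = 4.2 per hour,
P(N ≥ 7) = 1 − P(N ≤ 6) = 1 − Σ_{j=0}^{6} e^(−μ) μ^j/j! ≈ 0.1325.

0.1325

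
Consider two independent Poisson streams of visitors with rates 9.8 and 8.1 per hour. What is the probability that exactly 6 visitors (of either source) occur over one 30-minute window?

0.0926

Independent Poisson processes superpose: combined rate λ = 9.8 + 8.1 = 17.9 per hour.
Over the interval, μ = 17.9 × 0.5 = 8.95 (a 30-minute window = 0.5 hours).
P(N = 6) = e^(−8.95) · 8.95^6/6! ≈ 0.0926.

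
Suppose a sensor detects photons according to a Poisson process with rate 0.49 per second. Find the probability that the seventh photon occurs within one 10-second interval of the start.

Over the interval, μ = 0.49 × 10 = 4.9 (a 10-second interval = 10 seconds).
The seventh arrival falls in the interval iff at least 7 events occur there: P(S_7 ≤ t) = P(N ≥ 7) = 1 − P(N ≤ 6) ≈ 0.2233.

0.2233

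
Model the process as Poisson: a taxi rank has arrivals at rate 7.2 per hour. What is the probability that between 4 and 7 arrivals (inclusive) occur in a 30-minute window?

Over the interval, μ = 7.2 × 0.5 = 3.6 (a 30-minute window = 0.5 hours).
P(4 ≤ N ≤ 7) = Σ_{j=4}^{7} e^(−3.6) · 3.6^j/j! ≈ 0.4540.

0.4540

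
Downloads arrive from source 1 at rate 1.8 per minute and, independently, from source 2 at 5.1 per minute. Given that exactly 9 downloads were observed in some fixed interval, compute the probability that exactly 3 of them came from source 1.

Given the total, each event is independently from source 1 with probability p = λ_1/(λ_1+λ_2) = 1.8/6.9 ≈ 0.2609.
So K ~ Binomial(9, 1.8/6.9): P(K = 3) = C(9,3) · (1.8/6.9)^3 · (5.1/6.9)^6 ≈ 0.2432.

0.2432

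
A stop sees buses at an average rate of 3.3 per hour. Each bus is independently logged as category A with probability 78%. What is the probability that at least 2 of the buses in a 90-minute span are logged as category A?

0.8977

Thinning: the buses that are logged as category A themselves form a Poisson process with rate 0.78 × 3.3 = 2.574 per hour.
Over the interval, μ = 2.574 × 1.5 = 3.861 (a 90-minute span = 1.5 hours).
P(N ≥ 2) = 1 − P(N ≤ 1) ≈ 0.8977.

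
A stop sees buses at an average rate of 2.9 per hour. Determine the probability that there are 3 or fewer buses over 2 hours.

Over the interval, μ = 2.9 × 2 = 5.8 (2 hours).
P(N ≤ 3) = Σ_{j=0}^{3} e^(−μ) μ^j/j! ≈ 0.1700.

0.1700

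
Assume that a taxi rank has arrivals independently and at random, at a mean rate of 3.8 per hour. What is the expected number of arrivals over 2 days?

E[N] = λt = 3.8 × 48 = 182.4 (2 days = 48 hours).

182.4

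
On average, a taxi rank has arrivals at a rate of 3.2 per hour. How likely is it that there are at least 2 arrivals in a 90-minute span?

Over the interval, μ = 3.2 × 1.5 = 4.8 (a 90-minute span = 1.5 hours).
P(N ≥ 2) = 1 − P(N ≤ 1) = 1 − Σ_{j=0}^{1} e^(−μ) μ^j/j! ≈ 0.9523.

0.9523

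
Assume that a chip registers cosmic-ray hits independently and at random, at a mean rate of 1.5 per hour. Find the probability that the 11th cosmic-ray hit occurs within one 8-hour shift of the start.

Over the interval, μ = 1.5 × 8 = 12 (an 8-hour shift = 8 hours).
The 11th arrival falls in the interval iff at least 11 events occur there: P(S_11 ≤ t) = P(N ≥ 11) = 1 − P(N ≤ 10) ≈ 0.6528.

0.6528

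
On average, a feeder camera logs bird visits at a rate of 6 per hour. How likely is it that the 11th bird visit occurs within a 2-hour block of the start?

0.6528

Over the interval, μ = 6 × 2 = 12 (a 2-hour block = 2 hours).
The 11th arrival falls in the interval iff at least 11 events occur there: P(S_11 ≤ t) = P(N ≥ 11) = 1 − P(N ≤ 10) ≈ 0.6528.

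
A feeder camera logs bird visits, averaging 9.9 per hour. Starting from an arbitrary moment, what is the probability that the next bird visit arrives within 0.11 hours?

0.6634

Inter-arrival times are exponential with rate λ = 9.9 per hour.
P(T ≤ 0.11) = 1 − e^(−λt) = 1 − e^(−9.9 × 0.11) = 1 − e^(−1.089) ≈ 0.6634.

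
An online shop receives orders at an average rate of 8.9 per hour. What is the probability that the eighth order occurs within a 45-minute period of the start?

0.3530

Over the interval, μ = 8.9 × 0.75 = 6.675 (a 45-minute period = 0.75 hours).
The eighth arrival falls in the interval iff at least 8 events occur there: P(S_8 ≤ t) = P(N ≥ 8) = 1 − P(N ≤ 7) ≈ 0.3530.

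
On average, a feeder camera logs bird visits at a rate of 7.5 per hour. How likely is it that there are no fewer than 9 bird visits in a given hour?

0.3380

With mean μ = 7.5 per hour,
P(N ≥ 9) = 1 − P(N ≤ 8) = 1 − Σ_{j=0}^{8} e^(−μ) μ^j/j! ≈ 0.3380.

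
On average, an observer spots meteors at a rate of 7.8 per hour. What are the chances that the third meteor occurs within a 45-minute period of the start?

Over the interval, μ = 7.8 × 0.75 = 5.85 (a 45-minute period = 0.75 hours).
The third arrival falls in the interval iff at least 3 events occur there: P(S_3 ≤ t) = P(N ≥ 3) = 1 − P(N ≤ 2) ≈ 0.9310.

0.9310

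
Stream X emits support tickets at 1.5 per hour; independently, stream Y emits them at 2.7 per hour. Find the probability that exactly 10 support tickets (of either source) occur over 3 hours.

0.0937

Independent Poisson processes superpose: combined rate λ = 1.5 + 2.7 = 4.2 per hour.
Over the interval, μ = 4.2 × 3 = 12.6 (3 hours).
P(N = 10) = e^(−12.6) · 12.6^10/10! ≈ 0.0937.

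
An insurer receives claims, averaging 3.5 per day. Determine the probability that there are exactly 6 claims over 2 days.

0.1490

Over the interval, μ = 3.5 × 2 = 7 (2 days).
P(N = 6) = e^(−μ) μ^6/6! = e^(−7) · 7^6/720 ≈ 0.1490.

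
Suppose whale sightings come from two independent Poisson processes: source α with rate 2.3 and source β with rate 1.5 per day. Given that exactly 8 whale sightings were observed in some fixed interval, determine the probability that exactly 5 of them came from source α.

0.2798

Given the total, each event is independently from source α with probability p = λ_α/(λ_α+λ_β) = 2.3/3.8 ≈ 0.6053.
So K ~ Binomial(8, 2.3/3.8): P(K = 5) = C(8,5) · (2.3/3.8)^5 · (1.5/3.8)^3 ≈ 0.2798.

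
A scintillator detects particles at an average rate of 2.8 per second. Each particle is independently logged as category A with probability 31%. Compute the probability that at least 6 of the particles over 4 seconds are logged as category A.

0.1387

Thinning: the particles that are logged as category A themselves form a Poisson process with rate 0.31 × 2.8 = 0.868 per second.
Over the interval, μ = 0.868 × 4 = 3.472 (4 seconds).
P(N ≥ 6) = 1 − P(N ≤ 5) ≈ 0.1387.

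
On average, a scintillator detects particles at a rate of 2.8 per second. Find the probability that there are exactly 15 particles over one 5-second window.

0.0989

Over the interval, μ = 2.8 × 5 = 14 (a 5-second window = 5 seconds).
P(N = 15) = e^(−μ) μ^15/15! = e^(−14) · 14^15/1307674368000 ≈ 0.0989.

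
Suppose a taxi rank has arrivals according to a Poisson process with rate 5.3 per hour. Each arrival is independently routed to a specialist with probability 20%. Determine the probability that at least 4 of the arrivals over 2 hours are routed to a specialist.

0.1652

Thinning: the arrivals that are routed to a specialist themselves form a Poisson process with rate 0.2 × 5.3 = 1.06 per hour.
Over the interval, μ = 1.06 × 2 = 2.12 (2 hours).
P(N ≥ 4) = 1 − P(N ≤ 3) ≈ 0.1652.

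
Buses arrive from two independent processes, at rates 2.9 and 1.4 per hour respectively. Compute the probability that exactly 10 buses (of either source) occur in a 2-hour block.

Independent Poisson processes superpose: combined rate λ = 2.9 + 1.4 = 4.3 per hour.
Over the interval, μ = 4.3 × 2 = 8.6 (a 2-hour block = 2 hours).
P(N = 10) = e^(−8.6) · 8.6^10/10! ≈ 0.1123.

0.1123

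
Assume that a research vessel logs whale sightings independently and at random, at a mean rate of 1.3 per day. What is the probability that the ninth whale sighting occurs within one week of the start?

Over the interval, μ = 1.3 × 7 = 9.1 (a week = 7 days).
The ninth arrival falls in the interval iff at least 9 events occur there: P(S_9 ≤ t) = P(N ≥ 9) = 1 − P(N ≤ 8) ≈ 0.5574.

0.5574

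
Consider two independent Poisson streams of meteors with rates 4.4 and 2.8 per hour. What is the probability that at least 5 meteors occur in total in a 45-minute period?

0.6267

Independent Poisson processes superpose: combined rate λ = 4.4 + 2.8 = 7.2 per hour.
Over the interval, μ = 7.2 × 0.75 = 5.4 (a 45-minute period = 0.75 hours).
P(N ≥ 5) = 1 − P(N ≤ 4) ≈ 0.6267.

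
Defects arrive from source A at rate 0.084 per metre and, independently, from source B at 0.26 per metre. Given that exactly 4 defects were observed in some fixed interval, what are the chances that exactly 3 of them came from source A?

0.0440

Given the total, each event is independently from source A with probability p = λ_A/(λ_A+λ_B) = 0.084/0.344 ≈ 0.2442.
So K ~ Binomial(4, 0.084/0.344): P(K = 3) = C(4,3) · (0.084/0.344)^3 · (0.26/0.344)^1 ≈ 0.0440.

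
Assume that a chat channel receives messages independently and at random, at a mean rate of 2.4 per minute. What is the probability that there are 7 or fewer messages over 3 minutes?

Over the interval, μ = 2.4 × 3 = 7.2 (3 minutes).
P(N ≤ 7) = Σ_{j=0}^{7} e^(−μ) μ^j/j! ≈ 0.5689.

0.5689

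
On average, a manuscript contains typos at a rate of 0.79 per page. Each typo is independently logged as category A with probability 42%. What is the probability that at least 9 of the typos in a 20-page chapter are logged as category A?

Thinning: the typos that are logged as category A themselves form a Poisson process with rate 0.42 × 0.79 = 0.3318 per page.
Over the interval, μ = 0.3318 × 20 = 6.636 (a 20-page chapter = 20 pages).
P(N ≥ 9) = 1 − P(N ≤ 8) ≈ 0.2248.

0.2248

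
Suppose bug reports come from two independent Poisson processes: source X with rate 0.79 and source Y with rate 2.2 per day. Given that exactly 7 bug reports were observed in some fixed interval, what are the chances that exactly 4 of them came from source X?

Given the total, each event is independently from source X with probability p = λ_X/(λ_X+λ_Y) = 0.79/2.99 ≈ 0.2642.
So K ~ Binomial(7, 0.79/2.99): P(K = 4) = C(7,4) · (0.79/2.99)^4 · (2.2/2.99)^3 ≈ 0.0679.

0.0679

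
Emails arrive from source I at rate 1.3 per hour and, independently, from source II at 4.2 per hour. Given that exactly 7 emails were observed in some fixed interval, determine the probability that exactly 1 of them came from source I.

0.3281

Given the total, each event is independently from source I with probability p = λ_I/(λ_I+λ_II) = 1.3/5.5 ≈ 0.2364.
So K ~ Binomial(7, 1.3/5.5): P(K = 1) = C(7,1) · (1.3/5.5)^1 · (4.2/5.5)^6 ≈ 0.3281.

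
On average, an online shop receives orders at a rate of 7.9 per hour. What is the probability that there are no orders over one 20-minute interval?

0.0718

Over the interval, μ = 7.9 × 1/3 ≈ 2.63333 (a 20-minute interval = 1/3 hours).
P(N = 0) = e^(−μ) μ^0/0! = e^(−2.63333) · 2.63333^0/1 ≈ 0.0718.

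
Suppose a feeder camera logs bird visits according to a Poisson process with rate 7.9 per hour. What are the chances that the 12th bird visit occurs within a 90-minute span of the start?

Over the interval, μ = 7.9 × 1.5 = 11.85 (a 90-minute span = 1.5 hours).
The 12th arrival falls in the interval iff at least 12 events occur there: P(S_12 ≤ t) = P(N ≥ 12) = 1 − P(N ≤ 11) ≈ 0.5211.

0.5211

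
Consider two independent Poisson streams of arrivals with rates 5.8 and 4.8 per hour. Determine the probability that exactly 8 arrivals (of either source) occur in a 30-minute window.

Independent Poisson processes superpose: combined rate λ = 5.8 + 4.8 = 10.6 per hour.
Over the interval, μ = 10.6 × 0.5 = 5.3 (a 30-minute window = 0.5 hours).
P(N = 8) = e^(−5.3) · 5.3^8/8! ≈ 0.0771.

0.0771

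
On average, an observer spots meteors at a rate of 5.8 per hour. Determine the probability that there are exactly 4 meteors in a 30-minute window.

0.1622

Over the interval, μ = 5.8 × 0.5 = 2.9 (a 30-minute window = 0.5 hours).
P(N = 4) = e^(−μ) μ^4/4! = e^(−2.9) · 2.9^4/24 ≈ 0.1622.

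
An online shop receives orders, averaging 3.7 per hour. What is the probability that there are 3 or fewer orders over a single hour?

0.4942

With mean μ = 3.7 per hour,
P(N ≤ 3) = Σ_{j=0}^{3} e^(−μ) μ^j/j! ≈ 0.4942.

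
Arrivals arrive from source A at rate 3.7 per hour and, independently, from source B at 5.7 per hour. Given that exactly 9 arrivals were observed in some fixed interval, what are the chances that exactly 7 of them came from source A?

Given the total, each event is independently from source A with probability p = λ_A/(λ_A+λ_B) = 3.7/9.4 ≈ 0.3936.
So K ~ Binomial(9, 3.7/9.4): P(K = 7) = C(9,7) · (3.7/9.4)^7 · (5.7/9.4)^2 ≈ 0.0194.

0.0194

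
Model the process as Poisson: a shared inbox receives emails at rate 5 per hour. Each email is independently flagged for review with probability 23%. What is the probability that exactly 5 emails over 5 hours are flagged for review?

Thinning: the emails that are flagged for review themselves form a Poisson process with rate 0.23 × 5 = 1.15 per hour.
Over the interval, μ = 1.15 × 5 = 5.75 (5 hours).
P(N = 5) = e^(−5.75) · 5.75^5/5! ≈ 0.1667.

0.1667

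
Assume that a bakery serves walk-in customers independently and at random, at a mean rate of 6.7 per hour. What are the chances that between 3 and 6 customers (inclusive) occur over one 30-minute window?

Over the interval, μ = 6.7 × 0.5 = 3.35 (a 30-minute window = 0.5 hours).
P(3 ≤ N ≤ 6) = Σ_{j=3}^{6} e^(−3.35) · 3.35^j/j! ≈ 0.5962.

0.5962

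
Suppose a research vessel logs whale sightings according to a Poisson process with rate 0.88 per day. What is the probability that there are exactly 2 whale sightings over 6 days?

0.0710

Over the interval, μ = 0.88 × 6 = 5.28 (6 days).
P(N = 2) = e^(−μ) μ^2/2! = e^(−5.28) · 5.28^2/2 ≈ 0.0710.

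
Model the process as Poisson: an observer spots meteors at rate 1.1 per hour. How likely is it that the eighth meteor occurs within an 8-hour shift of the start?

Over the interval, μ = 1.1 × 8 = 8.8 (an 8-hour shift = 8 hours).
The eighth arrival falls in the interval iff at least 8 events occur there: P(S_8 ≤ t) = P(N ≥ 8) = 1 − P(N ≤ 7) ≈ 0.6522.

0.6522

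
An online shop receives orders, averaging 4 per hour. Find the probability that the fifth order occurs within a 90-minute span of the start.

Over the interval, μ = 4 × 1.5 = 6 (a 90-minute span = 1.5 hours).
The fifth arrival falls in the interval iff at least 5 events occur there: P(S_5 ≤ t) = P(N ≥ 5) = 1 − P(N ≤ 4) ≈ 0.7149.

0.7149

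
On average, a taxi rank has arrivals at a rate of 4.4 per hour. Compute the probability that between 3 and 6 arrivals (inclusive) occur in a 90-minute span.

Over the interval, μ = 4.4 × 1.5 = 6.6 (a 90-minute span = 1.5 hours).
P(3 ≤ N ≤ 6) = Σ_{j=3}^{6} e^(−6.6) · 6.6^j/j! ≈ 0.4709.

0.4709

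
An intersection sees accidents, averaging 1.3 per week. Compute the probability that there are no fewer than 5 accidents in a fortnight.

Over the interval, μ = 1.3 × 2 = 2.6 (a fortnight = 2 weeks).
P(N ≥ 5) = 1 − P(N ≤ 4) = 1 − Σ_{j=0}^{4} e^(−μ) μ^j/j! ≈ 0.1226.

0.1226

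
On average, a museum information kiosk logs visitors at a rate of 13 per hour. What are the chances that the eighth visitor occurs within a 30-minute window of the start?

Over the interval, μ = 13 × 0.5 = 6.5 (a 30-minute window = 0.5 hours).
The eighth arrival falls in the interval iff at least 8 events occur there: P(S_8 ≤ t) = P(N ≥ 8) = 1 − P(N ≤ 7) ≈ 0.3272.

0.3272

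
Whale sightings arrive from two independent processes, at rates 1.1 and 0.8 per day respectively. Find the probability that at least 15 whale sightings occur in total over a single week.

Independent Poisson processes superpose: combined rate λ = 1.1 + 0.8 = 1.9 per day.
Over the interval, μ = 1.9 × 7 = 13.3 (a week = 7 days).
P(N ≥ 15) = 1 − P(N ≤ 14) ≈ 0.3558.

0.3558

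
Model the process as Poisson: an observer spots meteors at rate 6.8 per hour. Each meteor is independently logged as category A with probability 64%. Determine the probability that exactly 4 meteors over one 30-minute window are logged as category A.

Thinning: the meteors that are logged as category A themselves form a Poisson process with rate 0.64 × 6.8 = 4.352 per hour.
Over the interval, μ = 4.352 × 0.5 = 2.176 (a 30-minute window = 0.5 hours).
P(N = 4) = e^(−2.176) · 2.176^4/4! ≈ 0.1060.

0.1060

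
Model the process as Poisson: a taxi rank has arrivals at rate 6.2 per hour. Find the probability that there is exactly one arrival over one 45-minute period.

Over the interval, μ = 6.2 × 0.75 = 4.65 (a 45-minute period = 0.75 hours).
P(N = 1) = e^(−μ) μ^1/1! = e^(−4.65) · 4.65^1/1 ≈ 0.0445.

0.0445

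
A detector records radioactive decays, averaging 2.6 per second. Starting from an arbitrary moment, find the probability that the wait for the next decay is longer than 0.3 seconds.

0.4584

The wait for the next event is exponential with rate λ = 2.6 per second.
P(T > 0.3) = e^(−λt) = e^(−2.6 × 0.3) = e^(−0.78) ≈ 0.4584.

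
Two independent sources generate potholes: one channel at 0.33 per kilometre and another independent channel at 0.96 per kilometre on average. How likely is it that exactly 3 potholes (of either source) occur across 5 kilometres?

0.0707

Independent Poisson processes superpose: combined rate λ = 0.33 + 0.96 = 1.29 per kilometre.
Over the interval, μ = 1.29 × 5 = 6.45 (5 kilometres).
P(N = 3) = e^(−6.45) · 6.45^3/3! ≈ 0.0707.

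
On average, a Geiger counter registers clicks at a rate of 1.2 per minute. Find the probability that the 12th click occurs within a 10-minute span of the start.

Over the interval, μ = 1.2 × 10 = 12 (a 10-minute span = 10 minutes).
The 12th arrival falls in the interval iff at least 12 events occur there: P(S_12 ≤ t) = P(N ≥ 12) = 1 − P(N ≤ 11) ≈ 0.5384.

0.5384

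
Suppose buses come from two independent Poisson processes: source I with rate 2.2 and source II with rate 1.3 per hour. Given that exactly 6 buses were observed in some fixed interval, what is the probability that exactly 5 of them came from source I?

0.2187

Given the total, each event is independently from source I with probability p = λ_I/(λ_I+λ_II) = 2.2/3.5 ≈ 0.6286.
So K ~ Binomial(6, 2.2/3.5): P(K = 5) = C(6,5) · (2.2/3.5)^5 · (1.3/3.5)^1 ≈ 0.2187.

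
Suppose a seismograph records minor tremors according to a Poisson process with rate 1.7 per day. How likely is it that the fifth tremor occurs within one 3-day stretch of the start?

Over the interval, μ = 1.7 × 3 = 5.1 (a 3-day stretch = 3 days).
The fifth arrival falls in the interval iff at least 5 events occur there: P(S_5 ≤ t) = P(N ≥ 5) = 1 − P(N ≤ 4) ≈ 0.5769.

0.5769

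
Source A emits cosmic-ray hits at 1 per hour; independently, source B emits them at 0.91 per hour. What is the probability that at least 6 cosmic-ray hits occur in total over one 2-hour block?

Independent Poisson processes superpose: combined rate λ = 1 + 0.91 = 1.91 per hour.
Over the interval, μ = 1.91 × 2 = 3.82 (a 2-hour block = 2 hours).
P(N ≥ 6) = 1 − P(N ≤ 5) ≈ 0.1874.

0.1874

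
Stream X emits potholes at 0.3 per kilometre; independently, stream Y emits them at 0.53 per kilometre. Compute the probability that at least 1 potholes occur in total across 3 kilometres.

0.9171

Independent Poisson processes superpose: combined rate λ = 0.3 + 0.53 = 0.83 per kilometre.
Over the interval, μ = 0.83 × 3 = 2.49 (3 kilometres).
P(N ≥ 1) = 1 − P(N ≤ 0) ≈ 0.9171.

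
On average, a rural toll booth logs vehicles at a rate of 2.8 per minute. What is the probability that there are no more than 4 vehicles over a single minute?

0.8477

With mean μ = 2.8 per minute,
P(N ≤ 4) = Σ_{j=0}^{4} e^(−μ) μ^j/j! ≈ 0.8477.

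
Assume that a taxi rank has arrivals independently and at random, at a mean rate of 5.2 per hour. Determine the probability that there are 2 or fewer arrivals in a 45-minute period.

0.2531

Over the interval, μ = 5.2 × 0.75 = 3.9 (a 45-minute period = 0.75 hours).
P(N ≤ 2) = Σ_{j=0}^{2} e^(−μ) μ^j/j! ≈ 0.2531.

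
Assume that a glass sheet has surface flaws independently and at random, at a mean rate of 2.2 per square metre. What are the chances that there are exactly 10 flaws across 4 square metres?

Over the interval, μ = 2.2 × 4 = 8.8 (4 square metres).
P(N = 10) = e^(−μ) μ^10/10! = e^(−8.8) · 8.8^10/3628800 ≈ 0.1157.

0.1157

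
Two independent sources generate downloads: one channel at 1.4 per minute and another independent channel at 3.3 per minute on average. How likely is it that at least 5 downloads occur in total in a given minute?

Independent Poisson processes superpose: combined rate λ = 1.4 + 3.3 = 4.7 per minute.
So μ = 4.7.
P(N ≥ 5) = 1 − P(N ≤ 4) ≈ 0.5054.

0.5054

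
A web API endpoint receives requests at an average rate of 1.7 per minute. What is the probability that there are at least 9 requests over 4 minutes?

0.2452

Over the interval, μ = 1.7 × 4 = 6.8 (4 minutes).
P(N ≥ 9) = 1 − P(N ≤ 8) = 1 − Σ_{j=0}^{8} e^(−μ) μ^j/j! ≈ 0.2452.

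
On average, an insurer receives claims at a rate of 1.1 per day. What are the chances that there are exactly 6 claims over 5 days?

Over the interval, μ = 1.1 × 5 = 5.5 (5 days).
P(N = 6) = e^(−μ) μ^6/6! = e^(−5.5) · 5.5^6/720 ≈ 0.1571.

0.1571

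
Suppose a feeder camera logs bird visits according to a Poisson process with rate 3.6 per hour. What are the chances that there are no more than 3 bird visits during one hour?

With mean μ = 3.6 per hour,
P(N ≤ 3) = Σ_{j=0}^{3} e^(−μ) μ^j/j! ≈ 0.5152.

0.5152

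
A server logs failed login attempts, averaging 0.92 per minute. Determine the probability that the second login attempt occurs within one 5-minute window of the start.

0.9437

Over the interval, μ = 0.92 × 5 = 4.6 (a 5-minute window = 5 minutes).
The second arrival falls in the interval iff at least 2 events occur there: P(S_2 ≤ t) = P(N ≥ 2) = 1 − P(N ≤ 1) ≈ 0.9437.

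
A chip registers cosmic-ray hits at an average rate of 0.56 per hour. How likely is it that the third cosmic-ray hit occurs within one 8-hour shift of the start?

0.8242

Over the interval, μ = 0.56 × 8 = 4.48 (an 8-hour shift = 8 hours).
The third arrival falls in the interval iff at least 3 events occur there: P(S_3 ≤ t) = P(N ≥ 3) = 1 − P(N ≤ 2) ≈ 0.8242.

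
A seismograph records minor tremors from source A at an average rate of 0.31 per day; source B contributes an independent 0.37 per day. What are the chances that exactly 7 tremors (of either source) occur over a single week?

Independent Poisson processes superpose: combined rate λ = 0.31 + 0.37 = 0.68 per day.
Over the interval, μ = 0.68 × 7 = 4.76 (a week = 7 days).
P(N = 7) = e^(−4.76) · 4.76^7/7! ≈ 0.0941.

0.0941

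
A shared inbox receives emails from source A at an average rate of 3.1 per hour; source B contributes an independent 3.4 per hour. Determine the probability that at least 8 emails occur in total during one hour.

Independent Poisson processes superpose: combined rate λ = 3.1 + 3.4 = 6.5 per hour.
So μ = 6.5.
P(N ≥ 8) = 1 − P(N ≤ 7) ≈ 0.3272.

0.3272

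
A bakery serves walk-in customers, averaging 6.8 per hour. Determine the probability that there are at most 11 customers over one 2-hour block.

0.2952

Over the interval, μ = 6.8 × 2 = 13.6 (a 2-hour block = 2 hours).
P(N ≤ 11) = Σ_{j=0}^{11} e^(−μ) μ^j/j! ≈ 0.2952.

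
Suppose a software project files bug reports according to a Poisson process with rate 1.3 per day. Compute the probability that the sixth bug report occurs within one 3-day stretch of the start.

Over the interval, μ = 1.3 × 3 = 3.9 (a 3-day stretch = 3 days).
The sixth arrival falls in the interval iff at least 6 events occur there: P(S_6 ≤ t) = P(N ≥ 6) = 1 − P(N ≤ 5) ≈ 0.1994.

0.1994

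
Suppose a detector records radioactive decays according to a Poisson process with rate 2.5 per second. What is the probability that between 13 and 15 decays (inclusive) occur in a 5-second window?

Over the interval, μ = 2.5 × 5 = 12.5 (a 5-second window = 5 seconds).
P(13 ≤ N ≤ 15) = Σ_{j=13}^{15} e^(−12.5) · 12.5^j/j! ≈ 0.2871.

0.2871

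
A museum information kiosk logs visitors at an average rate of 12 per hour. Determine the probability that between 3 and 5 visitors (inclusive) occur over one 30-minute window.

Over the interval, μ = 12 × 0.5 = 6 (a 30-minute window = 0.5 hours).
P(3 ≤ N ≤ 5) = Σ_{j=3}^{5} e^(−6) · 6^j/j! ≈ 0.3837.

0.3837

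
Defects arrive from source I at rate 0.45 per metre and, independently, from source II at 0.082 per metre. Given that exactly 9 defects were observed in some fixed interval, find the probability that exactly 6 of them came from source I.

0.1127

Given the total, each event is independently from source I with probability p = λ_I/(λ_I+λ_II) = 0.45/0.532 ≈ 0.8459.
So K ~ Binomial(9, 0.45/0.532): P(K = 6) = C(9,6) · (0.45/0.532)^6 · (0.082/0.532)^3 ≈ 0.1127.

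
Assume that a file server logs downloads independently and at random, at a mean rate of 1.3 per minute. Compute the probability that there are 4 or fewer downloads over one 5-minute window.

Over the interval, μ = 1.3 × 5 = 6.5 (a 5-minute window = 5 minutes).
P(N ≤ 4) = Σ_{j=0}^{4} e^(−μ) μ^j/j! ≈ 0.2237.

0.2237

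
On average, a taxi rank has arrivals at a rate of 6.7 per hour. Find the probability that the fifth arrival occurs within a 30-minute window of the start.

Over the interval, μ = 6.7 × 0.5 = 3.35 (a 30-minute window = 0.5 hours).
The fifth arrival falls in the interval iff at least 5 events occur there: P(S_5 ≤ t) = P(N ≥ 5) = 1 − P(N ≤ 4) ≈ 0.2466.

0.2466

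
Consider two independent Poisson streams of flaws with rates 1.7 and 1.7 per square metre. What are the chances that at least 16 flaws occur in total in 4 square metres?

Independent Poisson processes superpose: combined rate λ = 1.7 + 1.7 = 3.4 per square metre.
Over the interval, μ = 3.4 × 4 = 13.6 (4 square metres).
P(N ≥ 16) = 1 − P(N ≤ 15) ≈ 0.2917.

0.2917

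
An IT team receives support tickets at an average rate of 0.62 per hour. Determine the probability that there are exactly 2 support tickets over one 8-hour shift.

0.0863

Over the interval, μ = 0.62 × 8 = 4.96 (an 8-hour shift = 8 hours).
P(N = 2) = e^(−μ) μ^2/2! = e^(−4.96) · 4.96^2/2 ≈ 0.0863.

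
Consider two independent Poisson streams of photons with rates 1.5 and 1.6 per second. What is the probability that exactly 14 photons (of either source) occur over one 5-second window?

0.0983

Independent Poisson processes superpose: combined rate λ = 1.5 + 1.6 = 3.1 per second.
Over the interval, μ = 3.1 × 5 = 15.5 (a 5-second window = 5 seconds).
P(N = 14) = e^(−15.5) · 15.5^14/14! ≈ 0.0983.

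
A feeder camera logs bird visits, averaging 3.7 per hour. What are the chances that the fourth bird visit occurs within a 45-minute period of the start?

Over the interval, μ = 3.7 × 0.75 = 2.775 (a 45-minute period = 0.75 hours).
The fourth arrival falls in the interval iff at least 4 events occur there: P(S_4 ≤ t) = P(N ≥ 4) = 1 − P(N ≤ 3) ≈ 0.3025.

0.3025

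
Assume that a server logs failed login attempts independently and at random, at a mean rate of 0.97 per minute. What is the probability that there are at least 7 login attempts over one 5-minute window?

0.2162

Over the interval, μ = 0.97 × 5 = 4.85 (a 5-minute window = 5 minutes).
P(N ≥ 7) = 1 − P(N ≤ 6) = 1 − Σ_{j=0}^{6} e^(−μ) μ^j/j! ≈ 0.2162.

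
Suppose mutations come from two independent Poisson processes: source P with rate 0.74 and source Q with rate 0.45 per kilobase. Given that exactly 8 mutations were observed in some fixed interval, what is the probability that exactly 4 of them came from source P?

Given the total, each event is independently from source P with probability p = λ_P/(λ_P+λ_Q) = 0.74/1.19 ≈ 0.6218.
So K ~ Binomial(8, 0.74/1.19): P(K = 4) = C(8,4) · (0.74/1.19)^4 · (0.45/1.19)^4 ≈ 0.2140.

0.2140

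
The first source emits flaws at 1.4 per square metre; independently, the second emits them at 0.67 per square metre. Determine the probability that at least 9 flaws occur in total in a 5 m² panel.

0.7052

Independent Poisson processes superpose: combined rate λ = 1.4 + 0.67 = 2.07 per square metre.
Over the interval, μ = 2.07 × 5 = 10.35 (a 5 m² panel = 5 square metres).
P(N ≥ 9) = 1 − P(N ≤ 8) ≈ 0.7052.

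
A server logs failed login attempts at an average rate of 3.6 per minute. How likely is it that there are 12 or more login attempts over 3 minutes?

0.3969

Over the interval, μ = 3.6 × 3 = 10.8 (3 minutes).
P(N ≥ 12) = 1 − P(N ≤ 11) = 1 − Σ_{j=0}^{11} e^(−μ) μ^j/j! ≈ 0.3969.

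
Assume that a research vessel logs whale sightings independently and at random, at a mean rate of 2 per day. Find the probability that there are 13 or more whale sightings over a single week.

0.6415

Over the interval, μ = 2 × 7 = 14 (a week = 7 days).
P(N ≥ 13) = 1 − P(N ≤ 12) = 1 − Σ_{j=0}^{12} e^(−μ) μ^j/j! ≈ 0.6415.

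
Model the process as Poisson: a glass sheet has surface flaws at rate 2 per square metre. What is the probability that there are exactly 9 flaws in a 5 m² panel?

0.1251

Over the interval, μ = 2 × 5 = 10 (a 5 m² panel = 5 square metres).
P(N = 9) = e^(−μ) μ^9/9! = e^(−10) · 10^9/362880 ≈ 0.1251.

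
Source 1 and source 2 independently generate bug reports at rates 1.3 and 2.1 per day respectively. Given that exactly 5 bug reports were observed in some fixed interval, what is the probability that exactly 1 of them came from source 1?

0.2782

Given the total, each event is independently from source 1 with probability p = λ_1/(λ_1+λ_2) = 1.3/3.4 ≈ 0.3824.
So K ~ Binomial(5, 1.3/3.4): P(K = 1) = C(5,1) · (1.3/3.4)^1 · (2.1/3.4)^4 ≈ 0.2782.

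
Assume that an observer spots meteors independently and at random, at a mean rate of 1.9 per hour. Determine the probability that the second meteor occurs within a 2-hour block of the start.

0.8926

Over the interval, μ = 1.9 × 2 = 3.8 (a 2-hour block = 2 hours).
The second arrival falls in the interval iff at least 2 events occur there: P(S_2 ≤ t) = P(N ≥ 2) = 1 − P(N ≤ 1) ≈ 0.8926.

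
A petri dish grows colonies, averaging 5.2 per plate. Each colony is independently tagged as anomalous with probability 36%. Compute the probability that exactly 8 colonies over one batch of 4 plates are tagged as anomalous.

Thinning: the colonies that are tagged as anomalous themselves form a Poisson process with rate 0.36 × 5.2 = 1.872 per plate.
Over the interval, μ = 1.872 × 4 = 7.488 (a batch of 4 plates = 4 plates).
P(N = 8) = e^(−7.488) · 7.488^8/8! ≈ 0.1372.

0.1372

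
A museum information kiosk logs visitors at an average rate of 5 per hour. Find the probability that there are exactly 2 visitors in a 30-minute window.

0.2565

Over the interval, μ = 5 × 0.5 = 2.5 (a 30-minute window = 0.5 hours).
P(N = 2) = e^(−μ) μ^2/2! = e^(−2.5) · 2.5^2/2 ≈ 0.2565.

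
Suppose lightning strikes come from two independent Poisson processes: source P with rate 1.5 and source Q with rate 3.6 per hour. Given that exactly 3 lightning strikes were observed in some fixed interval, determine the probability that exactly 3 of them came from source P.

Given the total, each event is independently from source P with probability p = λ_P/(λ_P+λ_Q) = 1.5/5.1 ≈ 0.2941.
So K ~ Binomial(3, 1.5/5.1): P(K = 3) = C(3,3) · (1.5/5.1)^3 · (3.6/5.1)^0 ≈ 0.0254.

0.0254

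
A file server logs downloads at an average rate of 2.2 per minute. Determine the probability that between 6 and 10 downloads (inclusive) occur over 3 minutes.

Over the interval, μ = 2.2 × 3 = 6.6 (3 minutes).
P(6 ≤ N ≤ 10) = Σ_{j=6}^{10} e^(−6.6) · 6.6^j/j! ≈ 0.5728.

0.5728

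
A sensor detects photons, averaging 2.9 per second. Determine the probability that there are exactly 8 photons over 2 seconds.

0.0962

Over the interval, μ = 2.9 × 2 = 5.8 (2 seconds).
P(N = 8) = e^(−μ) μ^8/8! = e^(−5.8) · 5.8^8/40320 ≈ 0.0962.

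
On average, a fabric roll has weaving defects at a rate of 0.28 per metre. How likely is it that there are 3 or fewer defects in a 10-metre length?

0.6919

Over the interval, μ = 0.28 × 10 = 2.8 (a 10-metre length = 10 metres).
P(N ≤ 3) = Σ_{j=0}^{3} e^(−μ) μ^j/j! ≈ 0.6919.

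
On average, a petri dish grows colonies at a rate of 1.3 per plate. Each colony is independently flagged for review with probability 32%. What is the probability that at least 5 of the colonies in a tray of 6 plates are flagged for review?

Thinning: the colonies that are flagged for review themselves form a Poisson process with rate 0.32 × 1.3 = 0.416 per plate.
Over the interval, μ = 0.416 × 6 = 2.496 (a tray of 6 plates = 6 plates).
P(N ≥ 5) = 1 − P(N ≤ 4) ≈ 0.1083.

0.1083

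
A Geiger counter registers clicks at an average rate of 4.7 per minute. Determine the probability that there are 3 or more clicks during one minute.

With mean μ = 4.7 per minute,
P(N ≥ 3) = 1 − P(N ≤ 2) = 1 − Σ_{j=0}^{2} e^(−μ) μ^j/j! ≈ 0.8477.

0.8477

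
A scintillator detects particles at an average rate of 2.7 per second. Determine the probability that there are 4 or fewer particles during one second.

0.8629

With mean μ = 2.7 per second,
P(N ≤ 4) = Σ_{j=0}^{4} e^(−μ) μ^j/j! ≈ 0.8629.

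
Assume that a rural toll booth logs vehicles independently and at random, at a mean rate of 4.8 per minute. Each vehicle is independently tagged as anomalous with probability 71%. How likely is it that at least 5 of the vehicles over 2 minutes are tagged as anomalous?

Thinning: the vehicles that are tagged as anomalous themselves form a Poisson process with rate 0.71 × 4.8 = 3.408 per minute.
Over the interval, μ = 3.408 × 2 = 6.816 (2 minutes).
P(N ≥ 5) = 1 − P(N ≤ 4) ≈ 0.8096.

0.8096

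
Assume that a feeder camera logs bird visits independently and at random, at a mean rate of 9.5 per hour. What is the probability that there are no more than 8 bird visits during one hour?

With mean μ = 9.5 per hour,
P(N ≤ 8) = Σ_{j=0}^{8} e^(−μ) μ^j/j! ≈ 0.3918.

0.3918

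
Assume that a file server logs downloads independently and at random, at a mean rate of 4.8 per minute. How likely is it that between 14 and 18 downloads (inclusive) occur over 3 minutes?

Over the interval, μ = 4.8 × 3 = 14.4 (3 minutes).
P(14 ≤ N ≤ 18) = Σ_{j=14}^{18} e^(−14.4) · 14.4^j/j! ≈ 0.4365.

0.4365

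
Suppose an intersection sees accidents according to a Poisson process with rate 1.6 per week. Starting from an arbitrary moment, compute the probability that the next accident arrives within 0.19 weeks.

0.2621

Inter-arrival times are exponential with rate λ = 1.6 per week.
P(T ≤ 0.19) = 1 − e^(−λt) = 1 − e^(−1.6 × 0.19) = 1 − e^(−0.304) ≈ 0.2621.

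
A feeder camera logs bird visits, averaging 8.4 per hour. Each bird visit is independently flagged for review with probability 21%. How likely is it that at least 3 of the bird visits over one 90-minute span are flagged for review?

0.4931

Thinning: the bird visits that are flagged for review themselves form a Poisson process with rate 0.21 × 8.4 = 1.764 per hour.
Over the interval, μ = 1.764 × 1.5 = 2.646 (a 90-minute span = 1.5 hours).
P(N ≥ 3) = 1 − P(N ≤ 2) ≈ 0.4931.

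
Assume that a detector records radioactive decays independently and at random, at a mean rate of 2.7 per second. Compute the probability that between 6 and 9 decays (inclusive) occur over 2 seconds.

Over the interval, μ = 2.7 × 2 = 5.4 (2 seconds).
P(6 ≤ N ≤ 9) = Σ_{j=6}^{9} e^(−5.4) · 5.4^j/j! ≈ 0.4051.

0.4051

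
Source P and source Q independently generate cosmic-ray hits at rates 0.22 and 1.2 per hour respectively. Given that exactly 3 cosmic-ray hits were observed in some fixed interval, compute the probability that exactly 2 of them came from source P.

0.0609

Given the total, each event is independently from source P with probability p = λ_P/(λ_P+λ_Q) = 0.22/1.42 ≈ 0.1549.
So K ~ Binomial(3, 0.22/1.42): P(K = 2) = C(3,2) · (0.22/1.42)^2 · (1.2/1.42)^1 ≈ 0.0609.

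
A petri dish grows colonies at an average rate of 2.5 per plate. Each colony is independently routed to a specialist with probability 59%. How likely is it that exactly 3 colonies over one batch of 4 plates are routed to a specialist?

Thinning: the colonies that are routed to a specialist themselves form a Poisson process with rate 0.59 × 2.5 = 1.475 per plate.
Over the interval, μ = 1.475 × 4 = 5.9 (a batch of 4 plates = 4 plates).
P(N = 3) = e^(−5.9) · 5.9^3/3! ≈ 0.0938.

0.0938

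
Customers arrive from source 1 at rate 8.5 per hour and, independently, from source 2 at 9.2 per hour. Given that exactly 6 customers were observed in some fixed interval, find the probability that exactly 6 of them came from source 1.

Given the total, each event is independently from source 1 with probability p = λ_1/(λ_1+λ_2) = 8.5/17.7 ≈ 0.4802.
So K ~ Binomial(6, 8.5/17.7): P(K = 6) = C(6,6) · (8.5/17.7)^6 · (9.2/17.7)^0 ≈ 0.0123.

0.0123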